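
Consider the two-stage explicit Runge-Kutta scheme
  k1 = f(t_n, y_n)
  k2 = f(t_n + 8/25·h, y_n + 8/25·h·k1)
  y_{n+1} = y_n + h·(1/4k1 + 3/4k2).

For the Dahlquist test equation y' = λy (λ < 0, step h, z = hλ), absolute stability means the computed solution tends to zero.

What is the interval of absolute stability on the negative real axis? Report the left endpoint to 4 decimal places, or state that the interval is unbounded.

z∈(-4.1667,0).

On y'=λy, z=hλ:
  k1=λy_n ⇒ h·k1=z·y_n;  k2=λ(1+8/25z)y_n ⇒ h·k2=z(1+8/25z)y_n
  y_{n+1}/y_n = 1 + 1/4z + 3/4z(1+8/25z) = 1 + z + 6/25z²
  Hence R(z) = 1 + z + 6/25z².

Boundary: |R(x)|=1, x<0.
x=-1.04: |R|=0.2196
R=1: x+6/25x²=0 ⇒ x=−25/6=-4.1667; min R=1−1/(4·6/25)=-0.0417>−1
Confirm numerically:
  x=-3.827: |R|=0.68802 <1
  x=-3.464: |R|=0.41583 <1
  x=-3.415: |R|=0.38393 <1
  x=-2.334: |R|=0.02659 <1
  x=-4.654: |R|=1.54433 >1
  x=-4.200: |R|=1.03360 >1
Interval (-4.1667, 0).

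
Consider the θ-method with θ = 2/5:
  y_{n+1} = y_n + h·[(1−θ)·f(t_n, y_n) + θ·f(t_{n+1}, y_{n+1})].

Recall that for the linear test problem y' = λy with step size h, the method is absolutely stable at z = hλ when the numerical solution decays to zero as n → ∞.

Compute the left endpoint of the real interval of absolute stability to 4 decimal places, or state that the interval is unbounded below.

z* = -10.0000.

With y'=λy (z=hλ):
  y_{n+1} = y_n + z·[3/5·y_n + 2/5·y_{n+1}] ⇒ (1 − 2/5z)y_{n+1} = (1 + 3/5z)y_n
  R(z) = (1 + 3/5z)/(1 − 2/5z).

Need |R(x)|<1, x<0.
x=-0.36: |R|=0.6853
R=−1: 1+3/5x = −1+2/5x ⇒ -1/5x=2 ⇒ x=2/(-1/5)=-10.0000
Confirm numerically:
  x=-7.104: |R|=0.84923 <1
  x=-5.971: |R|=0.76219 <1
  x=-4.030: |R|=0.54288 <1
  x=-10.380: |R|=1.01475 >1
  x=-10.311: |R|=1.01214 >1
  x=-10.093: |R|=1.00369 >1
So |R|<1 on (-10.0000, 0).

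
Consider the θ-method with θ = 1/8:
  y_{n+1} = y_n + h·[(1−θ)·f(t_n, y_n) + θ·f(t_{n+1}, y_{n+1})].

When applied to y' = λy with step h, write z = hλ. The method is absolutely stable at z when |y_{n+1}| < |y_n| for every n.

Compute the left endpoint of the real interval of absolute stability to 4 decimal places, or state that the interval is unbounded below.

left endpoint -2.6667.

With y'=λy (z=hλ):
  y_{n+1} = y_n + z·[7/8·y_n + 1/8·y_{n+1}] ⇒ (1 − 1/8z)y_{n+1} = (1 + 7/8z)y_n
  ⇒ R(z) = (1 + 7/8z)/(1 − 1/8z).

Boundary: |R(x)|=1, x<0.
x=-1.37: |R|=0.1697
R=−1: 1+7/8x = −1+1/8x ⇒ -3/4x=2 ⇒ x=2/(-3/4)=-2.6667
Confirm numerically:
  x=-1.407: |R|=0.19656 <1
  x=-1.256: |R|=0.08557 <1
  x=-1.203: |R|=0.04575 <1
  x=-3.238: |R|=1.30504 >1
  x=-3.066: |R|=1.21652 >1
  x=-2.959: |R|=1.16005 >1
Stable set (-2.6667, 0).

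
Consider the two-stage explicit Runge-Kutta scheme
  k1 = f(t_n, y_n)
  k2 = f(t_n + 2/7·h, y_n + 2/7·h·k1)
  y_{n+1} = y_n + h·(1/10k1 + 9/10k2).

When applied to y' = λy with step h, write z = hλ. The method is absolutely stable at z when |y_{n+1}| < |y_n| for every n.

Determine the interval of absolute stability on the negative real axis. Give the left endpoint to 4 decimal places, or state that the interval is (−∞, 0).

With y'=λy (z=hλ):
  k1=λy_n ⇒ h·k1=z·y_n;  k2=λ(1+2/7z)y_n ⇒ h·k2=z(1+2/7z)y_n
  y_{n+1}/y_n = 1 + 1/10z + 9/10z(1+2/7z) = 1 + z + 9/35z²
  so R(z) = 1 + z + 9/35z².

Need |R(x)|<1, x<0.
x=-1.62: |R|=0.0548
R=1: x+9/35x²=0 ⇒ x=−35/9=-3.8889; min R=1−1/(4·9/35)=0.0278>−1
Confirm numerically:
  x=-3.226: |R|=0.45011 <1
  x=-2.391: |R|=0.07906 <1
  x=-1.811: |R|=0.03236 <1
  x=-4.240: |R|=1.38281 >1
  x=-4.150: |R|=1.27864 >1
So |R|<1 on (-3.8889, 0).

z∈(-3.8889,0).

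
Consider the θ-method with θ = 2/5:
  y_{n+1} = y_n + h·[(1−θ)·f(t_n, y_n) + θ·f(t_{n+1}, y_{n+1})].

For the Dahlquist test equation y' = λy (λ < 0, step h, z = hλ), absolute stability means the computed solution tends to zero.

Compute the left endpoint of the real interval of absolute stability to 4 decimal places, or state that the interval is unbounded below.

left endpoint -10.0000.

With y'=λy (z=hλ):
  y_{n+1} = y_n + z·[3/5·y_n + 2/5·y_{n+1}] ⇒ (1 − 2/5z)y_{n+1} = (1 + 3/5z)y_n
  R(z) = (1 + 3/5z)/(1 − 2/5z).

Solve |R(x)|<1 on ℝ⁻.
x=-0.48: |R|=0.5973
R=−1: 1+3/5x = −1+2/5x ⇒ -1/5x=2 ⇒ x=2/(-1/5)=-10.0000
Confirm numerically:
  x=-9.738: |R|=0.98930 <1
  x=-9.530: |R|=0.98047 <1
  x=-9.168: |R|=0.96435 <1
  x=-4.691: |R|=0.63086 <1
  x=-10.461: |R|=1.01778 >1
  x=-10.302: |R|=1.01180 >1
  x=-10.121: |R|=1.00479 >1
Stable set (-10.0000, 0).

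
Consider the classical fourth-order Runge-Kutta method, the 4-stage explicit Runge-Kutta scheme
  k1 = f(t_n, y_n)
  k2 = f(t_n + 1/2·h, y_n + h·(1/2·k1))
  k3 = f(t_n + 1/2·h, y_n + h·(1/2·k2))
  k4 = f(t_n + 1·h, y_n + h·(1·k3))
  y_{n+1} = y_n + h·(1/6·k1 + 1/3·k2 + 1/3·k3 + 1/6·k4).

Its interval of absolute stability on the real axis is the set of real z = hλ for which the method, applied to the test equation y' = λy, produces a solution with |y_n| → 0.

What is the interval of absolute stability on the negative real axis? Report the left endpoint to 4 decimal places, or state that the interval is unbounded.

Set f=λy, z=hλ:
  order 4, 4-stage ⇒ R(z)=1+z+z^2/2+z^3/6+z^4/24
  (e.g. R(-1.28)=0.30152, |R|=0.30152)

Boundary: |R(x)|=1, x<0.
x=-1.28: |R|=0.3015
|R(-2.85)|=1.1020 |R(-2.35)|=0.5190 |R(-1.05)|=0.3590
Bisect:
  x_lo=-3.1841 |R|=1.7876  x_hi=-0.2500 |R|=0.7788
  mid=-1.71704 |R|=0.27554 →hi
  mid=-2.45056 |R|=0.60198 →hi
  mid=-2.81731 |R|=1.04936 →lo
  mid=-2.63393 |R|=0.79477 →hi
  mid=-2.72562 |R|=0.91370 →hi
  mid=-2.77147 |R|=0.97935 →hi
  mid=-2.79439 |R|=1.01380 →lo
  mid=-2.78293 |R|=0.99644 →hi
  mid=-2.78866 |R|=1.00509 →lo
  mid=-2.78579 |R|=1.00075 →lo
  ...
  [-2.78544,-2.78526] ⇒ x*=-2.7853
Stable set (-2.7853, 0).

(-2.7853, 0).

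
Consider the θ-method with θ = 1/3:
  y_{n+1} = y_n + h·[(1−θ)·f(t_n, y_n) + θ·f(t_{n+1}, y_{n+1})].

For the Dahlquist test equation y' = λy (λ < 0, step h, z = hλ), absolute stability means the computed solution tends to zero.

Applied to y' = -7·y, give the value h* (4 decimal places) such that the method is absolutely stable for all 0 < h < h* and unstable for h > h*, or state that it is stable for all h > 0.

On y'=λy, z=hλ:
  y_{n+1} = y_n + z·[2/3·y_n + 1/3·y_{n+1}] ⇒ (1 − 1/3z)y_{n+1} = (1 + 2/3z)y_n
  R(z) = (1 + 2/3z)/(1 − 1/3z).

Find x<0 with |R(x)|<1.
x=-1.38: |R|=0.0548
R=−1: 1+2/3x = −1+1/3x ⇒ -1/3x=2 ⇒ x=2/(-1/3)=-6.0000
Confirm numerically:
  x=-5.796: |R|=0.97681 <1
  x=-3.258: |R|=0.56184 <1
  x=-2.877: |R|=0.46861 <1
  x=-6.554: |R|=1.05799 >1
  x=-6.237: |R|=1.02566 >1
  x=-6.138: |R|=1.01510 >1
Stable set (-6.0000, 0).

(-6.0000,0); λ=-7 ⇒ h* = (6)/7 = 0.8571.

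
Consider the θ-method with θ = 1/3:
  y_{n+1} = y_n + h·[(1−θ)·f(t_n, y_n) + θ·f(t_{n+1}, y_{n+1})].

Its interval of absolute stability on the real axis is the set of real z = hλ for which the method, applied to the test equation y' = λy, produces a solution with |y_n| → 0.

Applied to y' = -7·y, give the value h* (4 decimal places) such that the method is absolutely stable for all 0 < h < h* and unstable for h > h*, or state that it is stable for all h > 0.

(-6.0000,0); λ=-7 ⇒ h* = (6)/7 = 0.8571.

With y'=λy (z=hλ):
  y_{n+1} = y_n + z·[2/3·y_n + 1/3·y_{n+1}] ⇒ (1 − 1/3z)y_{n+1} = (1 + 2/3z)y_n
  so R(z) = (1 + 2/3z)/(1 − 1/3z).

Find x<0 with |R(x)|<1.
x=-1: |R|=0.2500
R=−1: 1+2/3x = −1+1/3x ⇒ -1/3x=2 ⇒ x=2/(-1/3)=-6.0000
Confirm numerically:
  x=-4.668: |R|=0.82629 <1
  x=-4.284: |R|=0.76442 <1
  x=-2.443: |R|=0.34650 <1
  x=-6.356: |R|=1.03805 >1
  x=-6.317: |R|=1.03402 >1
  x=-6.099: |R|=1.01088 >1
Interval (-6.0000, 0).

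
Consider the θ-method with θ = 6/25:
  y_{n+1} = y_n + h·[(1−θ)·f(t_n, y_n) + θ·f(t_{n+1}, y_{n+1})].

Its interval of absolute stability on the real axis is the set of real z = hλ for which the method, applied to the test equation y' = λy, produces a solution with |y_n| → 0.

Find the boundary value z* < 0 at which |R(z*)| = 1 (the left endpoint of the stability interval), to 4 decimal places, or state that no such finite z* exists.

left endpoint -3.8462.

Set f=λy, z=hλ:
  y_{n+1} = y_n + z·[19/25·y_n + 6/25·y_{n+1}] ⇒ (1 − 6/25z)y_{n+1} = (1 + 19/25z)y_n
  ⇒ R(z) = (1 + 19/25z)/(1 − 6/25z).

Solve |R(x)|<1 on ℝ⁻.
x=-1.48: |R|=0.0921
R=−1: 1+19/25x = −1+6/25x ⇒ -13/25x=2 ⇒ x=2/(-13/25)=-3.8462
Confirm numerically:
  x=-3.165: |R|=0.79870 <1
  x=-1.793: |R|=0.25357 <1
  x=-1.660: |R|=0.18707 <1
  x=-1.575: |R|=0.14296 <1
  x=-4.040: |R|=1.05118 >1
  x=-4.019: |R|=1.04575 >1
So |R|<1 on (-3.8462, 0).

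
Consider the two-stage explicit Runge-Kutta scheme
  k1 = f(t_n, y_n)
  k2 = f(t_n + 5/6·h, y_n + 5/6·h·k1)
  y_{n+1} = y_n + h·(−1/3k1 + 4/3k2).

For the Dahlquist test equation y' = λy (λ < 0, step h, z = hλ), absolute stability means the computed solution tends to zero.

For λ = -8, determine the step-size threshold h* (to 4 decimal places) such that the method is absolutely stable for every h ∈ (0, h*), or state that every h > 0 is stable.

Test eqn y'=λy, z=hλ:
  k1=λy_n ⇒ h·k1=z·y_n;  k2=λ(1+5/6z)y_n ⇒ h·k2=z(1+5/6z)y_n
  y_{n+1}/y_n = 1 − 1/3z + 4/3z(1+5/6z) = 1 + z + 10/9z²
  R(z) = 1 + z + 10/9z².

Boundary: |R(x)|=1, x<0.
x=-0.88: |R|=0.9804
R=1: x+10/9x²=0 ⇒ x=−9/10=-0.9000; min R=1−1/(4·10/9)=0.7750>−1
Confirm numerically:
  x=-0.721: |R|=0.85660 <1
  x=-0.564: |R|=0.78944 <1
  x=-0.445: |R|=0.77503 <1
  x=-0.380: |R|=0.78044 <1
  x=-1.272: |R|=1.52576 >1
  x=-1.096: |R|=1.23868 >1
Interval (-0.9000, 0).

(-0.9000,0); λ=-8 ⇒ h* = (9/10)/8 = 0.1125.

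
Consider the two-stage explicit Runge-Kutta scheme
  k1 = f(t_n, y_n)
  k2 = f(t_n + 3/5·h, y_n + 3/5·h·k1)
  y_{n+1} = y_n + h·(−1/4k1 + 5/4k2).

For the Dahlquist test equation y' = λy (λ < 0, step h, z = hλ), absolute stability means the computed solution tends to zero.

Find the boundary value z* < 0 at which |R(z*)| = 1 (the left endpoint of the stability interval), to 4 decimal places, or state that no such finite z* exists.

Test eqn y'=λy, z=hλ:
  k1=λy_n ⇒ h·k1=z·y_n;  k2=λ(1+3/5z)y_n ⇒ h·k2=z(1+3/5z)y_n
  y_{n+1}/y_n = 1 − 1/4z + 5/4z(1+3/5z) = 1 + z + 3/4z²
  so R(z) = 1 + z + 3/4z².

Find x<0 with |R(x)|<1.
x=-1.02: |R|=0.7603
R=1: x+3/4x²=0 ⇒ x=−4/3=-1.3333; min R=1−1/(4·3/4)=0.6667>−1
Confirm numerically:
  x=-1.169: |R|=0.85592 <1
  x=-1.047: |R|=0.77516 <1
  x=-0.804: |R|=0.68081 <1
  x=-1.895: |R|=1.79827 >1
  x=-1.550: |R|=1.25188 >1
So |R|<1 on (-1.3333, 0).

left endpoint -1.3333.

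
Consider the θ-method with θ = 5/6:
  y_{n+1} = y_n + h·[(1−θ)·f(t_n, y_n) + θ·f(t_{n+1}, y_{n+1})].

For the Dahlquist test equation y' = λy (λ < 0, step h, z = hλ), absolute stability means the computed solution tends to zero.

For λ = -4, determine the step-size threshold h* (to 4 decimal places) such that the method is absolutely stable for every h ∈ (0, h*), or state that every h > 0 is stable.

unbounded; (−∞, 0). Any h>0 works for λ=-4.

Set f=λy, z=hλ:
  y_{n+1} = y_n + z·[1/6·y_n + 5/6·y_{n+1}] ⇒ (1 − 5/6z)y_{n+1} = (1 + 1/6z)y_n
  ⇒ R(z) = (1 + 1/6z)/(1 − 5/6z).

Need |R(x)|<1, x<0.
x=-1.51: |R|=0.3314
x=-2: |R|=0.2500
x=-10: |R|=0.0714
x=-100: |R|=0.1858
θ=5/6≥1/2 ⇒ |1+1/6x|<|1−5/6x| ∀x<0 ⇒ unbounded interval.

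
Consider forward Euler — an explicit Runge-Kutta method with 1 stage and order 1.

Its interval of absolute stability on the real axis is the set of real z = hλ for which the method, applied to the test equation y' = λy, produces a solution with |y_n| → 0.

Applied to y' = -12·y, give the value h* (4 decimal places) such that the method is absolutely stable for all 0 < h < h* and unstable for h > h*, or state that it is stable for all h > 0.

(-2.0000,0); λ=-12 ⇒ h* = 0.1667.

On y'=λy, z=hλ:
  order 1, 1-stage ⇒ R(z)=1+z
  (e.g. R(-0.78)=0.22000, |R|=0.22000)

Find x<0 with |R(x)|<1.
x=-0.78: |R|=0.2200
|R(-2.11)|=1.1100 |R(-0.72)|=0.2800 |R(-0.7)|=0.3000
Bisect:
  x_lo=-2.6958 |R|=1.6958  x_hi=-0.0846 |R|=0.9154
  mid=-1.39021 |R|=0.39021 →hi
  mid=-2.04300 |R|=1.04300 →lo
  mid=-1.71661 |R|=0.71661 →hi
  mid=-1.87980 |R|=0.87980 →hi
  mid=-1.96140 |R|=0.96140 →hi
  mid=-2.00220 |R|=1.00220 →lo
  mid=-1.98180 |R|=0.98180 →hi
  mid=-1.99200 |R|=0.99200 →hi
  mid=-1.99710 |R|=0.99710 →hi
  ...
  [-2.00013,-1.99997] ⇒ x*=-2.0000
Interval (-2.0000, 0).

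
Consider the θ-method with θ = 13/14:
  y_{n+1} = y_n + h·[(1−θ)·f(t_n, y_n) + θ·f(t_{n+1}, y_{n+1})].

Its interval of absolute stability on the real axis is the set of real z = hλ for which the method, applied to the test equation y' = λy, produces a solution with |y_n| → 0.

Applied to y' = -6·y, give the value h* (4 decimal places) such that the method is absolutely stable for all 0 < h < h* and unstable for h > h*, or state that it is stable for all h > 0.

Set f=λy, z=hλ:
  y_{n+1} = y_n + z·[1/14·y_n + 13/14·y_{n+1}] ⇒ (1 − 13/14z)y_{n+1} = (1 + 1/14z)y_n
  so R(z) = (1 + 1/14z)/(1 − 13/14z).

Boundary: |R(x)|=1, x<0.
x=-1.56: |R|=0.3629
x=-2: |R|=0.3000
x=-10: |R|=0.0278
x=-100: |R|=0.0654
θ=13/14≥1/2 ⇒ |1+1/14x|<|1−13/14x| ∀x<0 ⇒ stable on all of ℝ⁻.

interval (−∞, 0). Any h>0 works for λ=-6.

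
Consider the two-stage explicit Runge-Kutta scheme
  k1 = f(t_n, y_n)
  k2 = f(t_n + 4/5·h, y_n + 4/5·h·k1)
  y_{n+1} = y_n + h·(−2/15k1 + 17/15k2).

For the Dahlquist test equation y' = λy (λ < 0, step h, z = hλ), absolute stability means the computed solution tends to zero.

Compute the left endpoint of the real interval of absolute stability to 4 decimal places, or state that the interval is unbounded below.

z* = -1.1029.

Set f=λy, z=hλ:
  k1=λy_n ⇒ h·k1=z·y_n;  k2=λ(1+4/5z)y_n ⇒ h·k2=z(1+4/5z)y_n
  y_{n+1}/y_n = 1 − 2/15z + 17/15z(1+4/5z) = 1 + z + 68/75z²
  R(z) = 1 + z + 68/75z².

Find x<0 with |R(x)|<1.
x=-1.39: |R|=1.3618
R=1: x+68/75x²=0 ⇒ x=−75/68=-1.1029; min R=1−1/(4·68/75)=0.7243>−1
Confirm numerically:
  x=-0.791: |R|=0.77628 <1
  x=-0.674: |R|=0.73788 <1
  x=-0.640: |R|=0.73137 <1
  x=-1.419: |R|=1.40663 >1
  x=-1.405: |R|=1.38478 >1
  x=-1.155: |R|=1.05452 >1
Stable set (-1.1029, 0).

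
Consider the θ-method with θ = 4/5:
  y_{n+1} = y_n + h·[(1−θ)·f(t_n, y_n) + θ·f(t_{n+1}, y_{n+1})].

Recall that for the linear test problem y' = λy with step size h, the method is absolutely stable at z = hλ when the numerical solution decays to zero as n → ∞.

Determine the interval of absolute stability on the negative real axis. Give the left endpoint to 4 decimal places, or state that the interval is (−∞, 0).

interval (−∞, 0).

On y'=λy, z=hλ:
  y_{n+1} = y_n + z·[1/5·y_n + 4/5·y_{n+1}] ⇒ (1 − 4/5z)y_{n+1} = (1 + 1/5z)y_n
  so R(z) = (1 + 1/5z)/(1 − 4/5z).

Solve |R(x)|<1 on ℝ⁻.
x=-0.42: |R|=0.6856
x=-2: |R|=0.2308
x=-10: |R|=0.1111
x=-100: |R|=0.2346
θ=4/5≥1/2 ⇒ |1+1/5x|<|1−4/5x| ∀x<0 ⇒ unbounded interval.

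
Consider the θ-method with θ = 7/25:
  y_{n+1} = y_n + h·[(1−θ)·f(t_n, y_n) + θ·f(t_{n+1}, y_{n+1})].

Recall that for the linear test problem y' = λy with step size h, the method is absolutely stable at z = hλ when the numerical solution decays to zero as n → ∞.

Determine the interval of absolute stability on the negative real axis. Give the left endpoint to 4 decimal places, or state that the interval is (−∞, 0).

(-4.5455, 0).

Test eqn y'=λy, z=hλ:
  y_{n+1} = y_n + z·[18/25·y_n + 7/25·y_{n+1}] ⇒ (1 − 7/25z)y_{n+1} = (1 + 18/25z)y_n
  Hence R(z) = (1 + 18/25z)/(1 − 7/25z).

Solve |R(x)|<1 on ℝ⁻.
x=-1.65: |R|=0.1286
R=−1: 1+18/25x = −1+7/25x ⇒ -11/25x=2 ⇒ x=2/(-11/25)=-4.5455
Confirm numerically:
  x=-4.233: |R|=0.93709 <1
  x=-4.005: |R|=0.88790 <1
  x=-3.162: |R|=0.67713 <1
  x=-2.066: |R|=0.30885 <1
  x=-5.101: |R|=1.10066 >1
  x=-4.752: |R|=1.03899 >1
  x=-4.695: |R|=1.02843 >1
So |R|<1 on (-4.5455, 0).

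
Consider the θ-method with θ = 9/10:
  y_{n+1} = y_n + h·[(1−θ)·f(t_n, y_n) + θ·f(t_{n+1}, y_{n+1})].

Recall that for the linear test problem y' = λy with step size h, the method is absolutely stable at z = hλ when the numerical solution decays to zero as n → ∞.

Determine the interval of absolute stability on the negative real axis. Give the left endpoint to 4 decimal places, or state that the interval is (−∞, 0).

With y'=λy (z=hλ):
  y_{n+1} = y_n + z·[1/10·y_n + 9/10·y_{n+1}] ⇒ (1 − 9/10z)y_{n+1} = (1 + 1/10z)y_n
  R(z) = (1 + 1/10z)/(1 − 9/10z).

Boundary: |R(x)|=1, x<0.
x=-0.38: |R|=0.7168
x=-2: |R|=0.2857
x=-10: |R|=0.0000
x=-100: |R|=0.0989
θ=9/10≥1/2 ⇒ |1+1/10x|<|1−9/10x| ∀x<0 ⇒ unbounded interval.

unbounded; (−∞, 0).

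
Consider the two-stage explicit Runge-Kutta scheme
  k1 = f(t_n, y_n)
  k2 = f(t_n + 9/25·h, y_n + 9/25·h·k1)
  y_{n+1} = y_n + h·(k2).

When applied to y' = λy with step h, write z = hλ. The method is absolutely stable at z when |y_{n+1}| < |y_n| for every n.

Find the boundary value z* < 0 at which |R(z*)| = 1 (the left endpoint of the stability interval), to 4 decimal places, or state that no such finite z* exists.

z* = -2.7778.

With y'=λy (z=hλ):
  k1=λy_n ⇒ h·k1=z·y_n;  k2=λ(1+9/25z)y_n ⇒ h·k2=z(1+9/25z)y_n
  y_{n+1}/y_n = 1 + z(1+9/25z) = 1 + z + 9/25z²
  so R(z) = 1 + z + 9/25z².

Solve |R(x)|<1 on ℝ⁻.
x=-1.65: |R|=0.3301
R=1: x+9/25x²=0 ⇒ x=−25/9=-2.7778; min R=1−1/(4·9/25)=0.3056>−1
Confirm numerically:
  x=-2.362: |R|=0.64646 <1
  x=-2.263: |R|=0.58062 <1
  x=-1.829: |R|=0.37529 <1
  x=-1.412: |R|=0.30575 <1
  x=-3.365: |R|=1.71136 >1
  x=-3.242: |R|=1.54180 >1
  x=-3.070: |R|=1.32296 >1
Stable set (-2.7778, 0).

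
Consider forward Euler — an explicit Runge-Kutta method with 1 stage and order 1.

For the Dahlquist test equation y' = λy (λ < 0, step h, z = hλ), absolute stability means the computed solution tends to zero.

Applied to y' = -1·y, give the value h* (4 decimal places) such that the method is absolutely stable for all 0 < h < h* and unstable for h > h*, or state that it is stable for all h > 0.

(-2.0000,0); λ=-1 ⇒ h* = 2.0000.

Test eqn y'=λy, z=hλ:
  order 1, 1-stage ⇒ R(z)=1+z
  (e.g. R(-0.87)=0.13000, |R|=0.13000)

Find x<0 with |R(x)|<1.
x=-0.87: |R|=0.1300
|R(-2.15)|=1.1500 |R(-1.94)|=0.9400 |R(-0.55)|=0.4500
Bisect:
  x_lo=-2.7483 |R|=1.7483  x_hi=-0.3342 |R|=0.6658
  mid=-1.54125 |R|=0.54125 →hi
  mid=-2.14478 |R|=1.14478 →lo
  mid=-1.84302 |R|=0.84302 →hi
  mid=-1.99390 |R|=0.99390 →hi
  mid=-2.06934 |R|=1.06934 →lo
  mid=-2.03162 |R|=1.03162 →lo
  mid=-2.01276 |R|=1.01276 →lo
  mid=-2.00333 |R|=1.00333 →lo
  mid=-1.99861 |R|=0.99861 →hi
  mid=-2.00097 |R|=1.00097 →lo
  ...
  [-2.00009,-1.99994] ⇒ x*=-2.0000
Stable set (-2.0000, 0).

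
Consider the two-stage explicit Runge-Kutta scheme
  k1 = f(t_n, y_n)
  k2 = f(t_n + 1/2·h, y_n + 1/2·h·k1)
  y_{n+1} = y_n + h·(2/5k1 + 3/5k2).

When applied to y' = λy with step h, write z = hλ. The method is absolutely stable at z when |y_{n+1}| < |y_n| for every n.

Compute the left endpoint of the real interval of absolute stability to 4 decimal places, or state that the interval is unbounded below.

z* = -3.3333.

Set f=λy, z=hλ:
  k1=λy_n ⇒ h·k1=z·y_n;  k2=λ(1+1/2z)y_n ⇒ h·k2=z(1+1/2z)y_n
  y_{n+1}/y_n = 1 + 2/5z + 3/5z(1+1/2z) = 1 + z + 3/10z²
  Hence R(z) = 1 + z + 3/10z².

Boundary: |R(x)|=1, x<0.
x=-1.63: |R|=0.1671
R=1: x+3/10x²=0 ⇒ x=−10/3=-3.3333; min R=1−1/(4·3/10)=0.1667>−1
Confirm numerically:
  x=-3.076: |R|=0.76253 <1
  x=-2.784: |R|=0.54120 <1
  x=-2.634: |R|=0.44739 <1
  x=-2.255: |R|=0.27051 <1
  x=-3.438: |R|=1.10795 >1
  x=-3.413: |R|=1.08157 >1
Interval (-3.3333, 0).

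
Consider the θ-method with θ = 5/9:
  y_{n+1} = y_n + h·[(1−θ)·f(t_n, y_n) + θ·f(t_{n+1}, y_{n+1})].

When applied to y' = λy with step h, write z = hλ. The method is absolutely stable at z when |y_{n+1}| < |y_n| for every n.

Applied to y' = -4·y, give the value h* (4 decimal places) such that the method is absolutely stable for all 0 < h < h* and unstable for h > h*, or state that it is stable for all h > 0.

Test eqn y'=λy, z=hλ:
  y_{n+1} = y_n + z·[4/9·y_n + 5/9·y_{n+1}] ⇒ (1 − 5/9z)y_{n+1} = (1 + 4/9z)y_n
  so R(z) = (1 + 4/9z)/(1 − 5/9z).

Find x<0 with |R(x)|<1.
x=-1.47: |R|=0.1908
x=-2: |R|=0.0526
x=-10: |R|=0.5254
x=-100: |R|=0.7682
θ=5/9≥1/2 ⇒ |1+4/9x|<|1−5/9x| ∀x<0 ⇒ interval (−∞,0).

unbounded; (−∞, 0). Any h>0 works for λ=-4.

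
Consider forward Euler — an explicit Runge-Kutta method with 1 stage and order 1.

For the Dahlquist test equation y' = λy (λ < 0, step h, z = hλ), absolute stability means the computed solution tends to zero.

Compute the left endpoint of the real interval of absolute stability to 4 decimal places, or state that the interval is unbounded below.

z* = -2.0000.

With y'=λy (z=hλ):
  order 1, 1-stage ⇒ R(z)=1+z
  (e.g. R(-1.4)=-0.40000, |R|=0.40000)

Boundary: |R(x)|=1, x<0.
x=-1.4: |R|=0.4000
|R(-1.82)|=0.8200 |R(-0.72)|=0.2800 |R(-0.67)|=0.3300
Bisect:
  x_lo=-2.6159 |R|=1.6159  x_hi=-0.2609 |R|=0.7391
  mid=-1.43840 |R|=0.43840 →hi
  mid=-2.02713 |R|=1.02713 →lo
  mid=-1.73276 |R|=0.73276 →hi
  mid=-1.87995 |R|=0.87995 →hi
  mid=-1.95354 |R|=0.95354 →hi
  mid=-1.99033 |R|=0.99033 →hi
  mid=-2.00873 |R|=1.00873 →lo
  ...
  [-2.00011,-1.99996] ⇒ x*=-2.0000
Stable set (-2.0000, 0).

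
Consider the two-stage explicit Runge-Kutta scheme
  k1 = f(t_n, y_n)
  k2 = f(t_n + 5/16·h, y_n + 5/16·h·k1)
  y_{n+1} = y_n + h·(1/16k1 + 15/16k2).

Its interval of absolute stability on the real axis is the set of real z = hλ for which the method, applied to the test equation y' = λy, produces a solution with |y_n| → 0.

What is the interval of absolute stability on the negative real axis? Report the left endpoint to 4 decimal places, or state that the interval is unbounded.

Test eqn y'=λy, z=hλ:
  k1=λy_n ⇒ h·k1=z·y_n;  k2=λ(1+5/16z)y_n ⇒ h·k2=z(1+5/16z)y_n
  y_{n+1}/y_n = 1 + 1/16z + 15/16z(1+5/16z) = 1 + z + 75/256z²
  so R(z) = 1 + z + 75/256z².

Need |R(x)|<1, x<0.
x=-0.32: |R|=0.7100
R=1: x+75/256x²=0 ⇒ x=−256/75=-3.4133; min R=1−1/(4·75/256)=0.1467>−1
Confirm numerically:
  x=-2.743: |R|=0.46131 <1
  x=-2.430: |R|=0.29995 <1
  x=-1.808: |R|=0.14967 <1
  x=-3.855: |R|=1.49882 >1
  x=-3.619: |R|=1.21806 >1
  x=-3.526: |R|=1.11639 >1
Stable set (-3.4133, 0).

z∈(-3.4133,0).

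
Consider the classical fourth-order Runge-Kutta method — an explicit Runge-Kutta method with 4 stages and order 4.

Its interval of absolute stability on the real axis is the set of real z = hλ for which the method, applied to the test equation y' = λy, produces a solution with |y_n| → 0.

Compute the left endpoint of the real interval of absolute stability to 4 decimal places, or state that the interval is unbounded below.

z* = -2.7853.

Test eqn y'=λy, z=hλ:
  order 4, 4-stage ⇒ R(z)=1+z+z^2/2+z^3/6+z^4/24
  (e.g. R(-0.97)=0.38523, |R|=0.38523)

Need |R(x)|<1, x<0.
x=-0.97: |R|=0.3852
|R(-2.81)|=1.0379 |R(-2.56)|=0.7102 |R(-1.79)|=0.2839
Bisect:
  x_lo=-3.4348 |R|=2.5098  x_hi=-0.1777 |R|=0.8372
  mid=-1.80628 |R|=0.28637 →hi
  mid=-2.62054 |R|=0.77872 →hi
  mid=-3.02767 |R|=1.43131 →lo
  mid=-2.82411 |R|=1.06011 →lo
  mid=-2.72232 |R|=0.90914 →hi
  mid=-2.77322 |R|=0.98194 →hi
  mid=-2.79866 |R|=1.02034 →lo
  ...
  [-2.78534,-2.78514] ⇒ x*=-2.7853
Interval (-2.7853, 0).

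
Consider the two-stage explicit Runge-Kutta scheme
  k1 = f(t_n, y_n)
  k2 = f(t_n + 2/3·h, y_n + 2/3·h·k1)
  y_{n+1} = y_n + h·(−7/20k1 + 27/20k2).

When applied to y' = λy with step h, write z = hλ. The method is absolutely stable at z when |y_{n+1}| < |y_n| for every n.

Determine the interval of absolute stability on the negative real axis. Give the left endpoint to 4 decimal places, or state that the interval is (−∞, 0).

Test eqn y'=λy, z=hλ:
  k1=λy_n ⇒ h·k1=z·y_n;  k2=λ(1+2/3z)y_n ⇒ h·k2=z(1+2/3z)y_n
  y_{n+1}/y_n = 1 − 7/20z + 27/20z(1+2/3z) = 1 + z + 9/10z²
  R(z) = 1 + z + 9/10z².

Find x<0 with |R(x)|<1.
x=-1.32: |R|=1.2482
R=1: x+9/10x²=0 ⇒ x=−10/9=-1.1111; min R=1−1/(4·9/10)=0.7222>−1
Confirm numerically:
  x=-1.059: |R|=0.95033 <1
  x=-1.001: |R|=0.90080 <1
  x=-0.793: |R|=0.77296 <1
  x=-0.582: |R|=0.72285 <1
  x=-1.658: |R|=1.81607 >1
  x=-1.142: |R|=1.03175 >1
So |R|<1 on (-1.1111, 0).

(-1.1111, 0).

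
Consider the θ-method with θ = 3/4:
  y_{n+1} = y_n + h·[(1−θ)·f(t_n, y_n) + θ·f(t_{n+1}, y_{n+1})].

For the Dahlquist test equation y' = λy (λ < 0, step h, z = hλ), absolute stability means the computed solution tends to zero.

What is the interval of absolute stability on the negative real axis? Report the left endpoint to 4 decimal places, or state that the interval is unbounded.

(−∞, 0) — no finite endpoint.

On y'=λy, z=hλ:
  y_{n+1} = y_n + z·[1/4·y_n + 3/4·y_{n+1}] ⇒ (1 − 3/4z)y_{n+1} = (1 + 1/4z)y_n
  Hence R(z) = (1 + 1/4z)/(1 − 3/4z).

Solve |R(x)|<1 on ℝ⁻.
x=-1.71: |R|=0.2508
x=-2: |R|=0.2000
x=-10: |R|=0.1765
x=-100: |R|=0.3158
θ=3/4≥1/2 ⇒ |1+1/4x|<|1−3/4x| ∀x<0 ⇒ unbounded interval.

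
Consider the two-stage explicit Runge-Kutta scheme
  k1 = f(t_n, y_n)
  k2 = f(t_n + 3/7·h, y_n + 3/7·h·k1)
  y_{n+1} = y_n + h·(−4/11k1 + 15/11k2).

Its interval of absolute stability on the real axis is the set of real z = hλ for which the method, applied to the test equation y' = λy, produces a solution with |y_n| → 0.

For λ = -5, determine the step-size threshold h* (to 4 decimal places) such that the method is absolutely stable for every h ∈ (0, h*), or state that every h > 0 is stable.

(-1.7111,0); λ=-5 ⇒ h* = (77/45)/5 = 0.3422.

On y'=λy, z=hλ:
  k1=λy_n ⇒ h·k1=z·y_n;  k2=λ(1+3/7z)y_n ⇒ h·k2=z(1+3/7z)y_n
  y_{n+1}/y_n = 1 − 4/11z + 15/11z(1+3/7z) = 1 + z + 45/77z²
  ⇒ R(z) = 1 + z + 45/77z².

Need |R(x)|<1, x<0.
x=-0.53: |R|=0.6342
R=1: x+45/77x²=0 ⇒ x=−77/45=-1.7111; min R=1−1/(4·45/77)=0.5722>−1
Confirm numerically:
  x=-1.603: |R|=0.89872 <1
  x=-1.296: |R|=0.68559 <1
  x=-0.920: |R|=0.57465 <1
  x=-2.288: |R|=1.77138 >1
  x=-2.165: |R|=1.57429 >1
  x=-1.843: |R|=1.14205 >1
Interval (-1.7111, 0).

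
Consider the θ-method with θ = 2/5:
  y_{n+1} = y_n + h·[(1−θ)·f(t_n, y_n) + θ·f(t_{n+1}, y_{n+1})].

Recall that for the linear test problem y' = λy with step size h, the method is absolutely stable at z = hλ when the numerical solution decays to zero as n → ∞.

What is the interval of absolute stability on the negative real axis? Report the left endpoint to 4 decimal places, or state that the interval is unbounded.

z∈(-10.0000,0).

Test eqn y'=λy, z=hλ:
  y_{n+1} = y_n + z·[3/5·y_n + 2/5·y_{n+1}] ⇒ (1 − 2/5z)y_{n+1} = (1 + 3/5z)y_n
  so R(z) = (1 + 3/5z)/(1 − 2/5z).

Solve |R(x)|<1 on ℝ⁻.
x=-0.99: |R|=0.2908
R=−1: 1+3/5x = −1+2/5x ⇒ -1/5x=2 ⇒ x=2/(-1/5)=-10.0000
Confirm numerically:
  x=-9.417: |R|=0.97554 <1
  x=-7.502: |R|=0.87512 <1
  x=-5.807: |R|=0.74762 <1
  x=-4.400: |R|=0.59420 <1
  x=-10.398: |R|=1.01543 >1
  x=-10.258: |R|=1.01011 >1
  x=-10.069: |R|=1.00274 >1
Stable set (-10.0000, 0).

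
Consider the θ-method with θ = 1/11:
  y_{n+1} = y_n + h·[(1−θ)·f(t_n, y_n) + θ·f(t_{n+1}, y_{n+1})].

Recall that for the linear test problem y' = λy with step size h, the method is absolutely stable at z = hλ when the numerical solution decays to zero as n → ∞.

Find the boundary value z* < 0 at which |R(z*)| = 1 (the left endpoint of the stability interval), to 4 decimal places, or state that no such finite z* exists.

Set f=λy, z=hλ:
  y_{n+1} = y_n + z·[10/11·y_n + 1/11·y_{n+1}] ⇒ (1 − 1/11z)y_{n+1} = (1 + 10/11z)y_n
  R(z) = (1 + 10/11z)/(1 − 1/11z).

Find x<0 with |R(x)|<1.
x=-0.68: |R|=0.3596
R=−1: 1+10/11x = −1+1/11x ⇒ -9/11x=2 ⇒ x=2/(-9/11)=-2.4444
Confirm numerically:
  x=-2.120: |R|=0.77744 <1
  x=-1.561: |R|=0.36701 <1
  x=-1.276: |R|=0.14337 <1
  x=-2.998: |R|=1.35591 >1
  x=-2.925: |R|=1.31059 >1
  x=-2.859: |R|=1.26921 >1
Interval (-2.4444, 0).

z* = -2.4444.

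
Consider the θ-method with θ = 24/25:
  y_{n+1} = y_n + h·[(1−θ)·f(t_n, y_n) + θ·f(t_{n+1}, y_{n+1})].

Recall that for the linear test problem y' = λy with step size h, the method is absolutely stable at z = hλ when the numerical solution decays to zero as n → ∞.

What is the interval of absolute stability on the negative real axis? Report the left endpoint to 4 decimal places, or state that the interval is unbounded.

With y'=λy (z=hλ):
  y_{n+1} = y_n + z·[1/25·y_n + 24/25·y_{n+1}] ⇒ (1 − 24/25z)y_{n+1} = (1 + 1/25z)y_n
  ⇒ R(z) = (1 + 1/25z)/(1 − 24/25z).

Boundary: |R(x)|=1, x<0.
x=-0.65: |R|=0.5998
x=-2: |R|=0.3151
x=-10: |R|=0.0566
x=-100: |R|=0.0309
θ=24/25≥1/2 ⇒ |1+1/25x|<|1−24/25x| ∀x<0 ⇒ interval (−∞,0).

interval (−∞, 0).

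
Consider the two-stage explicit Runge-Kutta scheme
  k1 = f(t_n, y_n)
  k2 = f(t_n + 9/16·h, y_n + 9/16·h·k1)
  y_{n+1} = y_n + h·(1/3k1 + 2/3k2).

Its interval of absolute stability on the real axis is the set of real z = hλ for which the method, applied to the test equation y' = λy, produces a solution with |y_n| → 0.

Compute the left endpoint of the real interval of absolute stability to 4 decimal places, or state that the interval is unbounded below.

With y'=λy (z=hλ):
  k1=λy_n ⇒ h·k1=z·y_n;  k2=λ(1+9/16z)y_n ⇒ h·k2=z(1+9/16z)y_n
  y_{n+1}/y_n = 1 + 1/3z + 2/3z(1+9/16z) = 1 + z + 3/8z²
  R(z) = 1 + z + 3/8z².

Solve |R(x)|<1 on ℝ⁻.
x=-1.55: |R|=0.3509
R=1: x+3/8x²=0 ⇒ x=−8/3=-2.6667; min R=1−1/(4·3/8)=0.3333>−1
Confirm numerically:
  x=-1.980: |R|=0.49015 <1
  x=-1.732: |R|=0.39293 <1
  x=-1.352: |R|=0.33346 <1
  x=-3.192: |R|=1.62882 >1
  x=-2.912: |R|=1.26790 >1
Stable set (-2.6667, 0).

z* = -2.6667.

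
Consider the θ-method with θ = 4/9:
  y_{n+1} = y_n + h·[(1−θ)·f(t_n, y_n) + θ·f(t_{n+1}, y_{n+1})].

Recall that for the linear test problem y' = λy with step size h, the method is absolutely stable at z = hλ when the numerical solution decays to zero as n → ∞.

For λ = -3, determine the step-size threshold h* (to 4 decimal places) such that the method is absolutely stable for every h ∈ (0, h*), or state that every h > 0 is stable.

(-18.0000,0); λ=-3 ⇒ h* = (18)/3 = 6.0000.

With y'=λy (z=hλ):
  y_{n+1} = y_n + z·[5/9·y_n + 4/9·y_{n+1}] ⇒ (1 − 4/9z)y_{n+1} = (1 + 5/9z)y_n
  R(z) = (1 + 5/9z)/(1 − 4/9z).

Solve |R(x)|<1 on ℝ⁻.
x=-1.3: |R|=0.1761
R=−1: 1+5/9x = −1+4/9x ⇒ -1/9x=2 ⇒ x=2/(-1/9)=-18.0000
Confirm numerically:
  x=-11.528: |R|=0.88257 <1
  x=-10.871: |R|=0.86417 <1
  x=-9.315: |R|=0.81226 <1
  x=-8.391: |R|=0.77425 <1
  x=-18.425: |R|=1.00514 >1
  x=-18.359: |R|=1.00435 >1
Stable set (-18.0000, 0).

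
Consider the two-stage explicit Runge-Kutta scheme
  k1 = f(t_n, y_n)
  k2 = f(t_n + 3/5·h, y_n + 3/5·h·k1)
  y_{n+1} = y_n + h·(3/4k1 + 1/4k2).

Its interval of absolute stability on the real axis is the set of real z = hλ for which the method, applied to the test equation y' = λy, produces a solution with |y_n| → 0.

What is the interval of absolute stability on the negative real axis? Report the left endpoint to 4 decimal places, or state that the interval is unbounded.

Set f=λy, z=hλ:
  k1=λy_n ⇒ h·k1=z·y_n;  k2=λ(1+3/5z)y_n ⇒ h·k2=z(1+3/5z)y_n
  y_{n+1}/y_n = 1 + 3/4z + 1/4z(1+3/5z) = 1 + z + 3/20z²
  Hence R(z) = 1 + z + 3/20z².

Solve |R(x)|<1 on ℝ⁻.
x=-0.45: |R|=0.5804
R=1: x+3/20x²=0 ⇒ x=−20/3=-6.6667; min R=1−1/(4·3/20)=-0.6667>−1
Confirm numerically:
  x=-5.663: |R|=0.14744 <1
  x=-5.484: |R|=0.02714 <1
  x=-4.476: |R|=0.47081 <1
  x=-2.925: |R|=0.64166 <1
  x=-7.183: |R|=1.55632 >1
  x=-7.105: |R|=1.46715 >1
  x=-6.743: |R|=1.07721 >1
Interval (-6.6667, 0).

z∈(-6.6667,0).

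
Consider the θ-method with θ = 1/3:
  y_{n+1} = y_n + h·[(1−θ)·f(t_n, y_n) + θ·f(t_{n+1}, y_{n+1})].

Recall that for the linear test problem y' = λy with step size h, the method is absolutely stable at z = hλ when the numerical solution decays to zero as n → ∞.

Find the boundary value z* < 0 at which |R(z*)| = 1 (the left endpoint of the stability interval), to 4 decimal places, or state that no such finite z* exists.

z* = -6.0000.

On y'=λy, z=hλ:
  y_{n+1} = y_n + z·[2/3·y_n + 1/3·y_{n+1}] ⇒ (1 − 1/3z)y_{n+1} = (1 + 2/3z)y_n
  ⇒ R(z) = (1 + 2/3z)/(1 − 1/3z).

Boundary: |R(x)|=1, x<0.
x=-1.09: |R|=0.2005
R=−1: 1+2/3x = −1+1/3x ⇒ -1/3x=2 ⇒ x=2/(-1/3)=-6.0000
Confirm numerically:
  x=-5.159: |R|=0.89692 <1
  x=-5.005: |R|=0.87570 <1
  x=-4.300: |R|=0.76712 <1
  x=-2.863: |R|=0.46495 <1
  x=-6.405: |R|=1.04306 >1
  x=-6.276: |R|=1.02975 >1
  x=-6.055: |R|=1.00607 >1
Interval (-6.0000, 0).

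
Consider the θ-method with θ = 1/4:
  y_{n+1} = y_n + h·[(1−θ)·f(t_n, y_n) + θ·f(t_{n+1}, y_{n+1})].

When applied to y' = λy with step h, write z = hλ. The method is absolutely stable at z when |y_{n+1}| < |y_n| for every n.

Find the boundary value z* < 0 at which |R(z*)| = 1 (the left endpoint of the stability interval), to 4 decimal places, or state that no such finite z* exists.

On y'=λy, z=hλ:
  y_{n+1} = y_n + z·[3/4·y_n + 1/4·y_{n+1}] ⇒ (1 − 1/4z)y_{n+1} = (1 + 3/4z)y_n
  Hence R(z) = (1 + 3/4z)/(1 − 1/4z).

Find x<0 with |R(x)|<1.
x=-0.46: |R|=0.5874
R=−1: 1+3/4x = −1+1/4x ⇒ -1/2x=2 ⇒ x=2/(-1/2)=-4.0000
Confirm numerically:
  x=-3.128: |R|=0.75533 <1
  x=-2.955: |R|=0.69950 <1
  x=-2.810: |R|=0.65051 <1
  x=-2.602: |R|=0.57649 <1
  x=-4.460: |R|=1.10875 >1
  x=-4.084: |R|=1.02078 >1
  x=-4.068: |R|=1.01686 >1
So |R|<1 on (-4.0000, 0).

left endpoint -4.0000.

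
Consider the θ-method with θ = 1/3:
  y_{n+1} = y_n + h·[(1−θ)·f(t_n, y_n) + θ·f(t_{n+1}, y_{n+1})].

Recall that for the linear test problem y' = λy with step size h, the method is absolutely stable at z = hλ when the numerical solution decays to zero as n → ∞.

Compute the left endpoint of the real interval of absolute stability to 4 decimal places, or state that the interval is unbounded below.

Test eqn y'=λy, z=hλ:
  y_{n+1} = y_n + z·[2/3·y_n + 1/3·y_{n+1}] ⇒ (1 − 1/3z)y_{n+1} = (1 + 2/3z)y_n
  ⇒ R(z) = (1 + 2/3z)/(1 − 1/3z).

Need |R(x)|<1, x<0.
x=-0.65: |R|=0.4658
R=−1: 1+2/3x = −1+1/3x ⇒ -1/3x=2 ⇒ x=2/(-1/3)=-6.0000
Confirm numerically:
  x=-5.542: |R|=0.94638 <1
  x=-5.365: |R|=0.92409 <1
  x=-5.270: |R|=0.91173 <1
  x=-2.923: |R|=0.48050 <1
  x=-6.508: |R|=1.05343 >1
  x=-6.349: |R|=1.03733 >1
  x=-6.257: |R|=1.02776 >1
Interval (-6.0000, 0).

z* = -6.0000.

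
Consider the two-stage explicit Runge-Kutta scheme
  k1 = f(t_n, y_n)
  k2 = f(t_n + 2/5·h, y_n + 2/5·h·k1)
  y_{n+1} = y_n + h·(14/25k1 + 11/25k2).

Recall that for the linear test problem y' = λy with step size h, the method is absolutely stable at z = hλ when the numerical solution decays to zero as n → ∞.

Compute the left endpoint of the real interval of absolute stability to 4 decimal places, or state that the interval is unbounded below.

Test eqn y'=λy, z=hλ:
  k1=λy_n ⇒ h·k1=z·y_n;  k2=λ(1+2/5z)y_n ⇒ h·k2=z(1+2/5z)y_n
  y_{n+1}/y_n = 1 + 14/25z + 11/25z(1+2/5z) = 1 + z + 22/125z²
  so R(z) = 1 + z + 22/125z².

Find x<0 with |R(x)|<1.
x=-1.46: |R|=0.0848
R=1: x+22/125x²=0 ⇒ x=−125/22=-5.6818; min R=1−1/(4·22/125)=-0.4205>−1
Confirm numerically:
  x=-5.551: |R|=0.87219 <1
  x=-4.459: |R|=0.04035 <1
  x=-4.416: |R|=0.01619 <1
  x=-2.475: |R|=0.39689 <1
  x=-5.898: |R|=1.22441 >1
  x=-5.874: |R|=1.19868 >1
  x=-5.725: |R|=1.04351 >1
So |R|<1 on (-5.6818, 0).

z* = -5.6818.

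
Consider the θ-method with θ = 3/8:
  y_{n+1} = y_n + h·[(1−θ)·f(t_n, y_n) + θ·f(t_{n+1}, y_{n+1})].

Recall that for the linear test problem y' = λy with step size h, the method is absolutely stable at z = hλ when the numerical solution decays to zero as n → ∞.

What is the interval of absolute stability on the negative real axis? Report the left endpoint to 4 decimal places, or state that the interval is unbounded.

Test eqn y'=λy, z=hλ:
  y_{n+1} = y_n + z·[5/8·y_n + 3/8·y_{n+1}] ⇒ (1 − 3/8z)y_{n+1} = (1 + 5/8z)y_n
  R(z) = (1 + 5/8z)/(1 − 3/8z).

Boundary: |R(x)|=1, x<0.
x=-0.41: |R|=0.6446
R=−1: 1+5/8x = −1+3/8x ⇒ -1/4x=2 ⇒ x=2/(-1/4)=-8.0000
Confirm numerically:
  x=-7.625: |R|=0.97571 <1
  x=-7.147: |R|=0.94205 <1
  x=-6.313: |R|=0.87475 <1
  x=-4.335: |R|=0.65104 <1
  x=-8.526: |R|=1.03133 >1
  x=-8.331: |R|=1.02006 >1
  x=-8.020: |R|=1.00125 >1
Interval (-8.0000, 0).

z∈(-8.0000,0).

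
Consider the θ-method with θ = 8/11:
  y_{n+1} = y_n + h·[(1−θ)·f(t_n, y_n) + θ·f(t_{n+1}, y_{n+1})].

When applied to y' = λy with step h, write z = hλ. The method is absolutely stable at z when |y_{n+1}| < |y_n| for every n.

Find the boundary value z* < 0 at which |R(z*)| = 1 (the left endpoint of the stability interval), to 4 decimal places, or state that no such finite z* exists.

Test eqn y'=λy, z=hλ:
  y_{n+1} = y_n + z·[3/11·y_n + 8/11·y_{n+1}] ⇒ (1 − 8/11z)y_{n+1} = (1 + 3/11z)y_n
  Hence R(z) = (1 + 3/11z)/(1 − 8/11z).

Find x<0 with |R(x)|<1.
x=-0.74: |R|=0.5189
x=-2: |R|=0.1852
x=-10: |R|=0.2088
x=-100: |R|=0.3564
θ=8/11≥1/2 ⇒ |1+3/11x|<|1−8/11x| ∀x<0 ⇒ stable on all of ℝ⁻.

unbounded; (−∞, 0).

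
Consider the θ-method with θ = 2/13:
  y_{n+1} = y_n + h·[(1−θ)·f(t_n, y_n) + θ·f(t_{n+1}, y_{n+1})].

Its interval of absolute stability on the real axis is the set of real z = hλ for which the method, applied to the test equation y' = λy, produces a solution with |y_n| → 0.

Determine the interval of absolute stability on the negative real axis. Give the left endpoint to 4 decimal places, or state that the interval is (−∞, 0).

(-2.8889, 0).

With y'=λy (z=hλ):
  y_{n+1} = y_n + z·[11/13·y_n + 2/13·y_{n+1}] ⇒ (1 − 2/13z)y_{n+1} = (1 + 11/13z)y_n
  Hence R(z) = (1 + 11/13z)/(1 − 2/13z).

Need |R(x)|<1, x<0.
x=-1.24: |R|=0.0413
R=−1: 1+11/13x = −1+2/13x ⇒ -9/13x=2 ⇒ x=2/(-9/13)=-2.8889
Confirm numerically:
  x=-2.722: |R|=0.91856 <1
  x=-2.554: |R|=0.83355 <1
  x=-1.914: |R|=0.47861 <1
  x=-3.308: |R|=1.19229 >1
  x=-3.291: |R|=1.18481 >1
Stable set (-2.8889, 0).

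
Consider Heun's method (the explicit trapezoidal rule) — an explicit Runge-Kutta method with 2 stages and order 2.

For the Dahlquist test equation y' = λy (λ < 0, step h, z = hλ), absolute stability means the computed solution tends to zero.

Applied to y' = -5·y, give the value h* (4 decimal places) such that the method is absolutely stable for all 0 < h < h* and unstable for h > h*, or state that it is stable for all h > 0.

(-2.0000,0); λ=-5 ⇒ h* = 0.4000.

Test eqn y'=λy, z=hλ:
  order 2, 2-stage ⇒ R(z)=1+z+z^2/2
  (e.g. R(-1.01)=0.50005, |R|=0.50005)

Find x<0 with |R(x)|<1.
x=-1.01: |R|=0.5000
|R(-1.37)|=0.5685 |R(-1.1)|=0.5050 |R(-0.71)|=0.5421
Bisect:
  x_lo=-2.8787 |R|=2.2648  x_hi=-0.3638 |R|=0.7024
  mid=-1.62128 |R|=0.69299 →hi
  mid=-2.25001 |R|=1.28126 →lo
  mid=-1.93564 |R|=0.93771 →hi
  mid=-2.09283 |R|=1.09713 →lo
  mid=-2.01423 |R|=1.01433 →lo
  mid=-1.97494 |R|=0.97525 →hi
  mid=-1.99459 |R|=0.99460 →hi
  mid=-2.00441 |R|=1.00442 →lo
  mid=-1.99950 |R|=0.99950 →hi
  ...
  [-2.00011,-1.99996] ⇒ x*=-2.0000
Interval (-2.0000, 0).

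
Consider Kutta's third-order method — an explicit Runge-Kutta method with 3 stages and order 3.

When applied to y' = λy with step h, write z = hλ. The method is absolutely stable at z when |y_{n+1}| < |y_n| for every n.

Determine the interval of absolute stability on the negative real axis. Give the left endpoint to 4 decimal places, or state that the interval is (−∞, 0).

On y'=λy, z=hλ:
  order 3, 3-stage ⇒ R(z)=1+z+z^2/2+z^3/6
  (e.g. R(-1.32)=0.16787, |R|=0.16787)

Need |R(x)|<1, x<0.
x=-1.32: |R|=0.1679
|R(-1.55)|=0.0306 |R(-1.09)|=0.2882 |R(-0.63)|=0.5268
Bisect:
  x_lo=-2.8645 |R|=1.6792  x_hi=-0.3901 |R|=0.6761
  mid=-1.62732 |R|=0.02147 →hi
  mid=-2.24592 |R|=0.61197 →hi
  mid=-2.55522 |R|=1.07121 →lo
  mid=-2.40057 |R|=0.82484 →hi
  mid=-2.47789 |R|=0.94361 →hi
  mid=-2.51656 |R|=1.00628 →lo
  mid=-2.49722 |R|=0.97466 →hi
  mid=-2.50689 |R|=0.99040 →hi
  ...
  [-2.51278,-2.51263] ⇒ x*=-2.5127
Stable set (-2.5127, 0).

(-2.5127, 0).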